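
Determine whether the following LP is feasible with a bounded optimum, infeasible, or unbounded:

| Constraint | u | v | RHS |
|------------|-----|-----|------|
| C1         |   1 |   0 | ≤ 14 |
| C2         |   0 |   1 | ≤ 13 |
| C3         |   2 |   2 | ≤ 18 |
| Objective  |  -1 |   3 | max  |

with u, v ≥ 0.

Feasible with a bounded optimal solution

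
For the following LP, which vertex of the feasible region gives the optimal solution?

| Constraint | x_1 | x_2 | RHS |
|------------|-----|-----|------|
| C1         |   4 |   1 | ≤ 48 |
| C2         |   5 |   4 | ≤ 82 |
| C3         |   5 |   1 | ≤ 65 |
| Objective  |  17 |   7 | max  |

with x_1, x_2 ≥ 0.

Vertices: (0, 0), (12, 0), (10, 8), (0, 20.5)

Evaluate the objective at each vertex of the feasible region:
  z(0, 0) = 0
  z(12, 0) = 204
  z(10, 8) = 226  ←
  z(0, 20.5) = 143.5
The maximum is at x_1 = 10, x_2 = 8.

(10, 8)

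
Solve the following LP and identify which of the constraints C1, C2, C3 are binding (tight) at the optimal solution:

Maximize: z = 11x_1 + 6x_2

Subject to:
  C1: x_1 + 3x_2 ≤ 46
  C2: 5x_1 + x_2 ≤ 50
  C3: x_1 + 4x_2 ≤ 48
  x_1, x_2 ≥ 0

At x_1 = 8, x_2 = 10, compute slack b - a·x for each constraint:
  C1: 46 − 38 = 8  (slack)
  C2: 50 − 50 = 0  (binding)
  C3: 48 − 48 = 0  (binding)

Optimal: x_1 = 8, x_2 = 10
Binding: C2, C3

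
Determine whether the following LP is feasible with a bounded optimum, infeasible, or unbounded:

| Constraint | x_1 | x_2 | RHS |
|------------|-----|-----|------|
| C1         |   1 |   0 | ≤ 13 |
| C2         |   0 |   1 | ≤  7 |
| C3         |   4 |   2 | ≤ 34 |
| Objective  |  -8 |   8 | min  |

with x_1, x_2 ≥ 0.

Feasible with a bounded optimal solution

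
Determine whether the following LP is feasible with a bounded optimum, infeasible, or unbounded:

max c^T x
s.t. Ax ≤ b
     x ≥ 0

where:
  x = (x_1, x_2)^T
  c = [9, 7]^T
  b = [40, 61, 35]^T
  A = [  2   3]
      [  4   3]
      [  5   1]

Feasible with a bounded optimal solution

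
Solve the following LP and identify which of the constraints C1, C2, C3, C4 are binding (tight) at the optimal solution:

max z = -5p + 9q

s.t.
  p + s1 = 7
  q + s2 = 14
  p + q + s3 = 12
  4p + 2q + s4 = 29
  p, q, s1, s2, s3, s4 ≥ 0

At p = 0, q = 12, compute slack b - a·x for each constraint:
  C1: 7 − 0 = 7  (slack)
  C2: 14 − 12 = 2  (slack)
  C3: 12 − 12 = 0  (binding)
  C4: 29 − 24 = 5  (slack)

Optimal: p = 0, q = 12
Binding: C3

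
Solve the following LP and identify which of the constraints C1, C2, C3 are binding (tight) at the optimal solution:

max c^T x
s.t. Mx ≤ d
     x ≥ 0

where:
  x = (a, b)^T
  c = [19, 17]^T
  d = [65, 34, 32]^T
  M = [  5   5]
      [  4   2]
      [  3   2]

At a = 4, b = 9, compute slack b - a·x for each constraint:
  C1: 65 − 65 = 0  (binding)
  C2: 34 − 34 = 0  (binding)
  C3: 32 − 30 = 2  (slack)

Optimal: a = 4, b = 9
Binding: C1, C2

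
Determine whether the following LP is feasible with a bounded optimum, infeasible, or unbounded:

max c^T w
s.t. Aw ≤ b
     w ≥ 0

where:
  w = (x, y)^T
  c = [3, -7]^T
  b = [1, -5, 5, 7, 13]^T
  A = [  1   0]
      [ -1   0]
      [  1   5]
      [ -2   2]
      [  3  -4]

Infeasible (no feasible solution exists)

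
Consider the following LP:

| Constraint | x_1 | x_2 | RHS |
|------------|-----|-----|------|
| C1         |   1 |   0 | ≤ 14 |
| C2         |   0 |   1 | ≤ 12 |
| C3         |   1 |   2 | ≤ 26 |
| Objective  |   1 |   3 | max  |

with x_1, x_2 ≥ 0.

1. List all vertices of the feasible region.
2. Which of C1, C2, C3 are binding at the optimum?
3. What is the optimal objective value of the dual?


1. (0, 0), (14, 0), (14, 6), (2, 12), (0, 12)
2. C2, C3
3. 38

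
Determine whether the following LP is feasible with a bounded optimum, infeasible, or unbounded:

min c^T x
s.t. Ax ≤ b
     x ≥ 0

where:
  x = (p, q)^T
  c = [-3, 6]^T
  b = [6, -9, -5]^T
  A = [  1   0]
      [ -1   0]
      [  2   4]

Infeasible (no feasible solution exists)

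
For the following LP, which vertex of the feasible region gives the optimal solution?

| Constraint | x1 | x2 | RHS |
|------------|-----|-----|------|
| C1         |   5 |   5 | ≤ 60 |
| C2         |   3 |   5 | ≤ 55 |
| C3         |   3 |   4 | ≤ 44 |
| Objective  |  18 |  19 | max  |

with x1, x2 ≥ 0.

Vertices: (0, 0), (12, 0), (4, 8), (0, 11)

Evaluate the objective at each vertex of the feasible region:
  z(0, 0) = 0
  z(12, 0) = 216
  z(4, 8) = 224  ←
  z(0, 11) = 209
The maximum is at x1 = 4, x2 = 8.

(4, 8)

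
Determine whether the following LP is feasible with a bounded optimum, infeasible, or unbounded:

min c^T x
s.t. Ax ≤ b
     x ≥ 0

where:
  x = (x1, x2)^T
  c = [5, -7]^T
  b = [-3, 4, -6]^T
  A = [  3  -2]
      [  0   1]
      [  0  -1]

Infeasible (no feasible solution exists)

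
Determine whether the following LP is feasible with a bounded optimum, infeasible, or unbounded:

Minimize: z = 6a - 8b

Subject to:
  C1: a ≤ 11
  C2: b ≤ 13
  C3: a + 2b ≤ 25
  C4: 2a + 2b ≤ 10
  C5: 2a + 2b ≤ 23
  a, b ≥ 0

Feasible with a bounded optimal solution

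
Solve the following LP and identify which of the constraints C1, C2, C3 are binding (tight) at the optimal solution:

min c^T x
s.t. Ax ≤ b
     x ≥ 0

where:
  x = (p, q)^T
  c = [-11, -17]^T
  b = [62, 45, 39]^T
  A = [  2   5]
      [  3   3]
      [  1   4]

At p = 7, q = 8, compute slack b - a·x for each constraint:
  C1: 62 − 54 = 8  (slack)
  C2: 45 − 45 = 0  (binding)
  C3: 39 − 39 = 0  (binding)

Optimal: p = 7, q = 8
Binding: C2, C3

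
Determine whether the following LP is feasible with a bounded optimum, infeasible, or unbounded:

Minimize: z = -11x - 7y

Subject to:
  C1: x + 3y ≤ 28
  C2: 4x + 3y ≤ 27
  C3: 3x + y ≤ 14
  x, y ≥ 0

Feasible with a bounded optimal solution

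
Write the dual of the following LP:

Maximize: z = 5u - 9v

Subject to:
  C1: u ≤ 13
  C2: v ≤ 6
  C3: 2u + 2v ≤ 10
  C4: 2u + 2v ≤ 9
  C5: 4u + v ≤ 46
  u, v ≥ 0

Primal max cᵀx s.t. Ax ≤ b, x ≥ 0  →  Dual min bᵀy s.t. Aᵀy ≥ c, y ≥ 0.

Minimize: z = 13y1 + 6y2 + 10y3 + 9y4 + 46y5

Subject to:
  y1 + 2y3 + 2y4 + 4y5 ≥ 5
  y2 + 2y3 + 2y4 + y5 ≥ -9
  y1, y2, y3, y4, y5 ≥ 0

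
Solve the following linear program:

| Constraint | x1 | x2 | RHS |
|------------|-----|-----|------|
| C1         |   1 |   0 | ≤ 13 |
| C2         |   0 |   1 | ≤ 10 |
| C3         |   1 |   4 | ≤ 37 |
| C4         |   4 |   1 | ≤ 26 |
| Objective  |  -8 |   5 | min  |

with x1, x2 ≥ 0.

Evaluate the objective at each vertex of the feasible region:
  z(0, 0) = 0
  z(6.5, 0) = -52  ←
  z(4.467, 8.133) = 4.933
  z(0, 9.25) = 46.25
The minimum is at x1 = 6.5, x2 = 0.

x1 = 6.5, x2 = 0, z = -52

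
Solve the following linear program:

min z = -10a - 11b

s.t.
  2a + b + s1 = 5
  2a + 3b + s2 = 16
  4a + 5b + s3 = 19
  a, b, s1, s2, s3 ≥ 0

Evaluate the objective at each vertex of the feasible region:
  z(0, 0) = 0
  z(2.5, 0) = -25
  z(1, 3) = -43  ←
  z(0, 3.8) = -41.8
The minimum is at a = 1, b = 3.

a = 1, b = 3, z = -43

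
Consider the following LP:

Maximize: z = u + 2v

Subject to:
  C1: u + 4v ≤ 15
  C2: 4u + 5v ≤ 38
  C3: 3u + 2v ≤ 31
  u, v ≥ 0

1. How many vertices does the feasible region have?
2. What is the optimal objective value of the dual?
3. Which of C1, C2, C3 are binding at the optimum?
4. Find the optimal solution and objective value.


1. 4
2. 11
3. C1, C2
4. u = 7, v = 2, z = 11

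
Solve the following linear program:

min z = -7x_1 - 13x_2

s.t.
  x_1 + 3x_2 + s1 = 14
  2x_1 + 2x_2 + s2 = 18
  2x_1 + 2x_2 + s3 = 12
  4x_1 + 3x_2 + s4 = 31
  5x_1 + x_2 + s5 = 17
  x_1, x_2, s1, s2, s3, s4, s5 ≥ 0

Evaluate the objective at each vertex of the feasible region:
  z(0, 0) = 0
  z(3.4, 0) = -23.8
  z(2.75, 3.25) = -61.5
  z(2, 4) = -66  ←
  z(0, 4.667) = -60.67
The minimum is at x_1 = 2, x_2 = 4.

x_1 = 2, x_2 = 4, z = -66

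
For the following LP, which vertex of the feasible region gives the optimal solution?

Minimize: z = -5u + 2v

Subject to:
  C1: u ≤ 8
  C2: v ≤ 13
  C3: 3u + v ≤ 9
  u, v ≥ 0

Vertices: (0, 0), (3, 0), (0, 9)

Evaluate the objective at each vertex of the feasible region:
  z(0, 0) = 0
  z(3, 0) = -15  ←
  z(0, 9) = 18
The minimum is at u = 3, v = 0.

(3, 0)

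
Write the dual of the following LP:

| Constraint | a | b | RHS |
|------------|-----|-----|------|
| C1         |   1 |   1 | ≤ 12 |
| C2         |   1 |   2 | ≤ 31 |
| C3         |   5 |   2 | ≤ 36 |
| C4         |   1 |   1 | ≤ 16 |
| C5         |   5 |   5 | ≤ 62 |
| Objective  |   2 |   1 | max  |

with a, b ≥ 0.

Primal max cᵀx s.t. Ax ≤ b, x ≥ 0  →  Dual min bᵀy s.t. Aᵀy ≥ c, y ≥ 0.

Minimize: z = 12y1 + 31y2 + 36y3 + 16y4 + 62y5

Subject to:
  y1 + y2 + 5y3 + y4 + 5y5 ≥ 2
  y1 + 2y2 + 2y3 + y4 + 5y5 ≥ 1
  y1, y2, y3, y4, y5 ≥ 0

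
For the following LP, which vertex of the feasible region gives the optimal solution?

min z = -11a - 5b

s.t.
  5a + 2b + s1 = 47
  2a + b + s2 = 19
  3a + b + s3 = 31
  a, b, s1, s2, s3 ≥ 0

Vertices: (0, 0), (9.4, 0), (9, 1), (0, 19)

Evaluate the objective at each vertex of the feasible region:
  z(0, 0) = 0
  z(9.4, 0) = -103.4
  z(9, 1) = -104  ←
  z(0, 19) = -95
The minimum is at a = 9, b = 1.

(9, 1)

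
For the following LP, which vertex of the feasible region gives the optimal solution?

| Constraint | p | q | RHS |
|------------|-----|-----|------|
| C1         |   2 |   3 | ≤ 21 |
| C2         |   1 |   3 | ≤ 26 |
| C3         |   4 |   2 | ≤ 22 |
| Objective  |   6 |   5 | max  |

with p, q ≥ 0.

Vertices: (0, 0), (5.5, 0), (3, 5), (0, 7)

Evaluate the objective at each vertex of the feasible region:
  z(0, 0) = 0
  z(5.5, 0) = 33
  z(3, 5) = 43  ←
  z(0, 7) = 35
The maximum is at p = 3, q = 5.

(3, 5)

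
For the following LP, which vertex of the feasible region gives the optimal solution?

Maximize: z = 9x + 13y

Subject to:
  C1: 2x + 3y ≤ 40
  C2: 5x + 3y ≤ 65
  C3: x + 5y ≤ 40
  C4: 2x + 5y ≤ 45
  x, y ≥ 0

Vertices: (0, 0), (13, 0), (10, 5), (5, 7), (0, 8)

Evaluate the objective at each vertex of the feasible region:
  z(0, 0) = 0
  z(13, 0) = 117
  z(10, 5) = 155  ←
  z(5, 7) = 136
  z(0, 8) = 104
The maximum is at x = 10, y = 5.

(10, 5)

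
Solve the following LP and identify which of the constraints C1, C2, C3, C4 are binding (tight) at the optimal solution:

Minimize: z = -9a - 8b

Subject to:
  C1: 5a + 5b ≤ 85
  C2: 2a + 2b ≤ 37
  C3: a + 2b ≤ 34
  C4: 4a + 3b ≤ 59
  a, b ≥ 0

At a = 8, b = 9, compute slack b - a·x for each constraint:
  C1: 85 − 85 = 0  (binding)
  C2: 37 − 34 = 3  (slack)
  C3: 34 − 26 = 8  (slack)
  C4: 59 − 59 = 0  (binding)

Optimal: a = 8, b = 9
Binding: C1, C4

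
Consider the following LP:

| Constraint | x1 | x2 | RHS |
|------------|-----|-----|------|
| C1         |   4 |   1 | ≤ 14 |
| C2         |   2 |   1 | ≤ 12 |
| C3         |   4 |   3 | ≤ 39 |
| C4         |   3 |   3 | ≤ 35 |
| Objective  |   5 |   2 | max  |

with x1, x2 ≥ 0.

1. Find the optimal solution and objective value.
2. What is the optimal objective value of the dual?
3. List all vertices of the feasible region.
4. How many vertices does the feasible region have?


1. x1 = 1, x2 = 10, z = 25
2. 25
3. (0, 0), (3.5, 0), (1, 10), (0.3333, 11.33), (0, 11.67)
4. 5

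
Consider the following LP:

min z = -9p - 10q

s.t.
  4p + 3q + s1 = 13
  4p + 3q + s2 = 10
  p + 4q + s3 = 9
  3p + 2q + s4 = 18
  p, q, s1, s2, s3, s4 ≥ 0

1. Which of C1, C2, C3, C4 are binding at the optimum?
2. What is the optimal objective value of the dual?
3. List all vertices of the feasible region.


1. C2, C3
2. -29
3. (0, 0), (2.5, 0), (1, 2), (0, 2.25)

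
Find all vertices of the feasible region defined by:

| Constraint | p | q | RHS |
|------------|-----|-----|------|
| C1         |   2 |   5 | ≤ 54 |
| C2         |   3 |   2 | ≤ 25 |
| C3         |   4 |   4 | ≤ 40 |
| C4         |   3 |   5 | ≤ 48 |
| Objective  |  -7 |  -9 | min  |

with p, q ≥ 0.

(0, 0), (8.333, 0), (5, 5), (1, 9), (0, 9.6)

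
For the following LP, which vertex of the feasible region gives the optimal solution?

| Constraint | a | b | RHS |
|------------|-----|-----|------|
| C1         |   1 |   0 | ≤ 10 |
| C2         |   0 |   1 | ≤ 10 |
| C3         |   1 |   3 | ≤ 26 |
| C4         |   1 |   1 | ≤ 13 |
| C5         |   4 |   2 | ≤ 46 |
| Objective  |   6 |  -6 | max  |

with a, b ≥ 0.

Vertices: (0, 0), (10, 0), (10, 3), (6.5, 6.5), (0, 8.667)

Evaluate the objective at each vertex of the feasible region:
  z(0, 0) = 0
  z(10, 0) = 60  ←
  z(10, 3) = 42
  z(6.5, 6.5) = 0
  z(0, 8.667) = -52
The maximum is at a = 10, b = 0.

(10, 0)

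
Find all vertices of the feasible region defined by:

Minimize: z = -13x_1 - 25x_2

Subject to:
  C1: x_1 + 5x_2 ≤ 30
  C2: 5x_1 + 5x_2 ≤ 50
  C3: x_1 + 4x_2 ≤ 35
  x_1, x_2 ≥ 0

(0, 0), (10, 0), (5, 5), (0, 6)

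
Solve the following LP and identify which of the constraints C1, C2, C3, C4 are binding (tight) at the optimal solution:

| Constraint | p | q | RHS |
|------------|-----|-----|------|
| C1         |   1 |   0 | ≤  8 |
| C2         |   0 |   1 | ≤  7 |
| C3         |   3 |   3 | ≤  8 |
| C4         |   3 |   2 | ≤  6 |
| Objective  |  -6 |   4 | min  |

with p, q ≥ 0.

At p = 2, q = 0, compute slack b - a·x for each constraint:
  C1: 8 − 2 = 6  (slack)
  C2: 7 − 0 = 7  (slack)
  C3: 8 − 6 = 2  (slack)
  C4: 6 − 6 = 0  (binding)

Optimal: p = 2, q = 0
Binding: C4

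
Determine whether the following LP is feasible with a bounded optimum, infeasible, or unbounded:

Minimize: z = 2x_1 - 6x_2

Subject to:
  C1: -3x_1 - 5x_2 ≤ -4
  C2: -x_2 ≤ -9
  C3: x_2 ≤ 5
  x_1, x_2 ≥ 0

Infeasible (no feasible solution exists)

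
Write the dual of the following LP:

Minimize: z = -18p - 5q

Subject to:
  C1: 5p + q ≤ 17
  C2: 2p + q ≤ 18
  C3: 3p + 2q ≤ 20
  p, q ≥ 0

Primal min cᵀx s.t. Ax ≤ b, x ≥ 0  →  Dual max −bᵀy s.t. Aᵀy ≥ −c, y ≥ 0.

Maximize: z = -17y1 - 18y2 - 20y3

Subject to:
  5y1 + 2y2 + 3y3 ≥ 18
  y1 + y2 + 2y3 ≥ 5
  y1, y2, y3 ≥ 0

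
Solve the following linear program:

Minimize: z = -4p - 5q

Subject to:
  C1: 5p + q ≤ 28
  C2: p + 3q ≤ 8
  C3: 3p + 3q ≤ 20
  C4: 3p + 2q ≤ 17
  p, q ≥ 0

Evaluate the objective at each vertex of the feasible region:
  z(0, 0) = 0
  z(5.6, 0) = -22.4
  z(5.571, 0.1429) = -23
  z(5, 1) = -25  ←
  z(0, 2.667) = -13.33
The minimum is at p = 5, q = 1.

p = 5, q = 1, z = -25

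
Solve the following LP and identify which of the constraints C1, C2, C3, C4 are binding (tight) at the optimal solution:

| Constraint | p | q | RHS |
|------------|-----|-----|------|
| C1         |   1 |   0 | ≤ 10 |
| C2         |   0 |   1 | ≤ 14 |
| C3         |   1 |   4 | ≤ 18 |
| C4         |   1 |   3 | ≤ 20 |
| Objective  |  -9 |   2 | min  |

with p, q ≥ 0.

At p = 10, q = 0, compute slack b - a·x for each constraint:
  C1: 10 − 10 = 0  (binding)
  C2: 14 − 0 = 14  (slack)
  C3: 18 − 10 = 8  (slack)
  C4: 20 − 10 = 10  (slack)

Optimal: p = 10, q = 0
Binding: C1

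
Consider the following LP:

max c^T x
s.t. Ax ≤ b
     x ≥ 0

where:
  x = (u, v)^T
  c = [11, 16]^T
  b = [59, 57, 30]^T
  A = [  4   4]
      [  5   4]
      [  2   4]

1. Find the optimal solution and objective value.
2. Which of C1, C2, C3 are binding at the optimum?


1. u = 9, v = 3, z = 147
2. C2, C3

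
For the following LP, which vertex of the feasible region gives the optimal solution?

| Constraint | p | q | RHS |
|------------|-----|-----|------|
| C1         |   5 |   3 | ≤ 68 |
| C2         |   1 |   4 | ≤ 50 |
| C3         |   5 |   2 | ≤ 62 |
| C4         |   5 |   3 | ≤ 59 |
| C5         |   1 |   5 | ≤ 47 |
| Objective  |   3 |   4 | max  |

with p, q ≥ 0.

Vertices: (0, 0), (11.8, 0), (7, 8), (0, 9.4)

Evaluate the objective at each vertex of the feasible region:
  z(0, 0) = 0
  z(11.8, 0) = 35.4
  z(7, 8) = 53  ←
  z(0, 9.4) = 37.6
The maximum is at p = 7, q = 8.

(7, 8)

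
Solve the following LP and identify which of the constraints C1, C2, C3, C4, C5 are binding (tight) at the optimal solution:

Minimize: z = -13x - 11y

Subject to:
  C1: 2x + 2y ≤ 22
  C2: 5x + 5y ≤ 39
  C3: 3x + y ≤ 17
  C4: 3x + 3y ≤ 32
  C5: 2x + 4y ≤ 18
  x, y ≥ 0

At x = 5, y = 2, compute slack b - a·x for each constraint:
  C1: 22 − 14 = 8  (slack)
  C2: 39 − 35 = 4  (slack)
  C3: 17 − 17 = 0  (binding)
  C4: 32 − 21 = 11  (slack)
  C5: 18 − 18 = 0  (binding)

Optimal: x = 5, y = 2
Binding: C3, C5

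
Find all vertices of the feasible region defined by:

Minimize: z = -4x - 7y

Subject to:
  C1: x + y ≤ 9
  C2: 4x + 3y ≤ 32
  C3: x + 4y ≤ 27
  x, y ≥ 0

(0, 0), (8, 0), (5, 4), (3, 6), (0, 6.75)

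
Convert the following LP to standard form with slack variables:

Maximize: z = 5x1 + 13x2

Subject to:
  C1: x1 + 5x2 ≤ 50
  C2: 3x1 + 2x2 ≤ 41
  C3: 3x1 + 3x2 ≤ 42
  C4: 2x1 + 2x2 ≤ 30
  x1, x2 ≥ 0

max z = 5x1 + 13x2

s.t.
  x1 + 5x2 + s1 = 50
  3x1 + 2x2 + s2 = 41
  3x1 + 3x2 + s3 = 42
  2x1 + 2x2 + s4 = 30
  x1, x2, s1, s2, s3, s4 ≥ 0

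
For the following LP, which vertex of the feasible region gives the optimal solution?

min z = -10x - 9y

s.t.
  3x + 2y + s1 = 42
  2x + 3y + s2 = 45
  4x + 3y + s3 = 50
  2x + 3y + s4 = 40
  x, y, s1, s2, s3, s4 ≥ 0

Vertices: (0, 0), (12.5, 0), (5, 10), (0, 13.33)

Evaluate the objective at each vertex of the feasible region:
  z(0, 0) = 0
  z(12.5, 0) = -125
  z(5, 10) = -140  ←
  z(0, 13.33) = -120
The minimum is at x = 5, y = 10.

(5, 10)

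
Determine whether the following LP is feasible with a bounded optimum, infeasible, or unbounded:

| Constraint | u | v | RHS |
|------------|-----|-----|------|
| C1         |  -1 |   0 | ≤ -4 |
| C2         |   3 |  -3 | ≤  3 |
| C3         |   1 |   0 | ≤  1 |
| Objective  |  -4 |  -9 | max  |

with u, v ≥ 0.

Infeasible (no feasible solution exists)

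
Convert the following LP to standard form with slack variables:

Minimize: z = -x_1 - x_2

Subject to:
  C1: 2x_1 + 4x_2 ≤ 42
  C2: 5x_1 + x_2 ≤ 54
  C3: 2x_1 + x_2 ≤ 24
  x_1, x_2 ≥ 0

min z = -x_1 - x_2

s.t.
  2x_1 + 4x_2 + s1 = 42
  5x_1 + x_2 + s2 = 54
  2x_1 + x_2 + s3 = 24
  x_1, x_2, s1, s2, s3 ≥ 0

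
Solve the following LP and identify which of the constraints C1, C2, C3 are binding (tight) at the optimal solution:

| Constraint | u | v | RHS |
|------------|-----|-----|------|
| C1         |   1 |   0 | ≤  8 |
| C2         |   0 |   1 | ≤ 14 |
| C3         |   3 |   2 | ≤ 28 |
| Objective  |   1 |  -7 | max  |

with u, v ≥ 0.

At u = 8, v = 0, compute slack b - a·x for each constraint:
  C1: 8 − 8 = 0  (binding)
  C2: 14 − 0 = 14  (slack)
  C3: 28 − 24 = 4  (slack)

Optimal: u = 8, v = 0
Binding: C1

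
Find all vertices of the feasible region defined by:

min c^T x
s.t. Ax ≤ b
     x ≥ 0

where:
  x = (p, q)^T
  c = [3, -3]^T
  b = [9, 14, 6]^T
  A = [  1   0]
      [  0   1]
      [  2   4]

(0, 0), (3, 0), (0, 1.5)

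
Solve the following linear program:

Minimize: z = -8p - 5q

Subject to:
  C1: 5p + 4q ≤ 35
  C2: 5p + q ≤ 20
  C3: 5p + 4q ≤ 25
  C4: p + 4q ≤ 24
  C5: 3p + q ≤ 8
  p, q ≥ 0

Evaluate the objective at each vertex of the feasible region:
  z(0, 0) = 0
  z(2.667, 0) = -21.33
  z(1, 5) = -33  ←
  z(0.25, 5.938) = -31.69
  z(0, 6) = -30
The minimum is at p = 1, q = 5.

p = 1, q = 5, z = -33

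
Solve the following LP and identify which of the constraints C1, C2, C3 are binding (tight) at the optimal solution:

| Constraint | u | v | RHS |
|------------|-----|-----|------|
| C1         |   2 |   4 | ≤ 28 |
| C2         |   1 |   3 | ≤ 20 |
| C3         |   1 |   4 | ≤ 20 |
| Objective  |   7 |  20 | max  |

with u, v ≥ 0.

At u = 8, v = 3, compute slack b - a·x for each constraint:
  C1: 28 − 28 = 0  (binding)
  C2: 20 − 17 = 3  (slack)
  C3: 20 − 20 = 0  (binding)

Optimal: u = 8, v = 3
Binding: C1, C3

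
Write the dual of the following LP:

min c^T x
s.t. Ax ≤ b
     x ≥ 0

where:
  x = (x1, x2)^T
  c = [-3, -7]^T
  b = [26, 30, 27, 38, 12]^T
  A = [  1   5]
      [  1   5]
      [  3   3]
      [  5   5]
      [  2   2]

Primal min cᵀx s.t. Ax ≤ b, x ≥ 0  →  Dual max −bᵀy s.t. Aᵀy ≥ −c, y ≥ 0.

Maximize: z = -26y1 - 30y2 - 27y3 - 38y4 - 12y5

Subject to:
  y1 + y2 + 3y3 + 5y4 + 2y5 ≥ 3
  5y1 + 5y2 + 3y3 + 5y4 + 2y5 ≥ 7
  y1, y2, y3, y4, y5 ≥ 0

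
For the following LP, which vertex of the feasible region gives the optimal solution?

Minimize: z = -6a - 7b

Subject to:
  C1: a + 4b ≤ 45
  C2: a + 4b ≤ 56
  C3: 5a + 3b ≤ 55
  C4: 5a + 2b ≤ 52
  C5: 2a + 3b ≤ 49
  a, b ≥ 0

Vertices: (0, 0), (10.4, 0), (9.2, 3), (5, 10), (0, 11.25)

Evaluate the objective at each vertex of the feasible region:
  z(0, 0) = 0
  z(10.4, 0) = -62.4
  z(9.2, 3) = -76.2
  z(5, 10) = -100  ←
  z(0, 11.25) = -78.75
The minimum is at a = 5, b = 10.

(5, 10)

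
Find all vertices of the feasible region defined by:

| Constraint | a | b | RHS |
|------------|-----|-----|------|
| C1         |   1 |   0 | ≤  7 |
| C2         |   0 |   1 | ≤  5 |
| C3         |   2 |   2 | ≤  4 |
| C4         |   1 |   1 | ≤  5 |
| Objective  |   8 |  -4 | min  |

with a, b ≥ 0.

(0, 0), (2, 0), (0, 2)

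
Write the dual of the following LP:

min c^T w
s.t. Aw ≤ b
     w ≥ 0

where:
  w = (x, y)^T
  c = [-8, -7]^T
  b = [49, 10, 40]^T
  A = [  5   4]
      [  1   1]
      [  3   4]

Primal min cᵀx s.t. Ax ≤ b, x ≥ 0  →  Dual max −bᵀy s.t. Aᵀy ≥ −c, y ≥ 0.

Maximize: z = -49y1 - 10y2 - 40y3

Subject to:
  5y1 + y2 + 3y3 ≥ 8
  4y1 + y2 + 4y3 ≥ 7
  y1, y2, y3 ≥ 0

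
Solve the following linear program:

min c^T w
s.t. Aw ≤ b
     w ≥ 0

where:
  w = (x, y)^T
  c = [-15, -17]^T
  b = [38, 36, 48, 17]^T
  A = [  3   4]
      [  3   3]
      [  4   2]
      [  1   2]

Evaluate the objective at each vertex of the feasible region:
  z(0, 0) = 0
  z(12, 0) = -180
  z(10, 2) = -184  ←
  z(4, 6.5) = -170.5
  z(0, 8.5) = -144.5
The minimum is at x = 10, y = 2.

x = 10, y = 2, z = -184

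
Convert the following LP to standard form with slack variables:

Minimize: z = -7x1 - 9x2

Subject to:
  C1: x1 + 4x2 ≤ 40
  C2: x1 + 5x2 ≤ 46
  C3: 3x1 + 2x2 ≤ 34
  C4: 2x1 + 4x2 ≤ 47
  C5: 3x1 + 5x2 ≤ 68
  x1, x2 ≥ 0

min z = -7x1 - 9x2

s.t.
  x1 + 4x2 + s1 = 40
  x1 + 5x2 + s2 = 46
  3x1 + 2x2 + s3 = 34
  2x1 + 4x2 + s4 = 47
  3x1 + 5x2 + s5 = 68
  x1, x2, s1, s2, s3, s4, s5 ≥ 0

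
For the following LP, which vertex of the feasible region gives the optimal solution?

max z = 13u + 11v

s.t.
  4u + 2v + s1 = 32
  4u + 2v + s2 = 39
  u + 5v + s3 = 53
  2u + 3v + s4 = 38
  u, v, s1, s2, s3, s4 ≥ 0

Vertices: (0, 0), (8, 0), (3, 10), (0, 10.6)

Evaluate the objective at each vertex of the feasible region:
  z(0, 0) = 0
  z(8, 0) = 104
  z(3, 10) = 149  ←
  z(0, 10.6) = 116.6
The maximum is at u = 3, v = 10.

(3, 10)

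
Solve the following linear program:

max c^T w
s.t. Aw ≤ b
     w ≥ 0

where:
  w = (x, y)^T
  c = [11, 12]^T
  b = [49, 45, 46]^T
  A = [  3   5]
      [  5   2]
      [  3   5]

Evaluate the objective at each vertex of the feasible region:
  z(0, 0) = 0
  z(9, 0) = 99
  z(7, 5) = 137  ←
  z(0, 9.2) = 110.4
The maximum is at x = 7, y = 5.

x = 7, y = 5, z = 137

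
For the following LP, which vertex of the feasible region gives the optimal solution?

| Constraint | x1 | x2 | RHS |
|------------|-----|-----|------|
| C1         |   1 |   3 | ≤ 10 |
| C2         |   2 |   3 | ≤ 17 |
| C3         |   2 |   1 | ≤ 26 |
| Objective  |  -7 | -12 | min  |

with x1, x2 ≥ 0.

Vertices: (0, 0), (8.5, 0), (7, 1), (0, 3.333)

Evaluate the objective at each vertex of the feasible region:
  z(0, 0) = 0
  z(8.5, 0) = -59.5
  z(7, 1) = -61  ←
  z(0, 3.333) = -40
The minimum is at x1 = 7, x2 = 1.

(7, 1)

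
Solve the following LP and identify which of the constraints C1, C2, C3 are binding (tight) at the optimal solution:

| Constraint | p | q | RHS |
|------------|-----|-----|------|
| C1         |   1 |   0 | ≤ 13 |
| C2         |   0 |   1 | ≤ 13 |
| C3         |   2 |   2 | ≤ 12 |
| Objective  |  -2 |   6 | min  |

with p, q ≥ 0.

At p = 6, q = 0, compute slack b - a·x for each constraint:
  C1: 13 − 6 = 7  (slack)
  C2: 13 − 0 = 13  (slack)
  C3: 12 − 12 = 0  (binding)

Optimal: p = 6, q = 0
Binding: C3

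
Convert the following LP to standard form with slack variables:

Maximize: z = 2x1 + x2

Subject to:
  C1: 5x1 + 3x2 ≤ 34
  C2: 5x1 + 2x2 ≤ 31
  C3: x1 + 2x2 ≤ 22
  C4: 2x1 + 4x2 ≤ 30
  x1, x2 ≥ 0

max z = 2x1 + x2

s.t.
  5x1 + 3x2 + s1 = 34
  5x1 + 2x2 + s2 = 31
  x1 + 2x2 + s3 = 22
  2x1 + 4x2 + s4 = 30
  x1, x2, s1, s2, s3, s4 ≥ 0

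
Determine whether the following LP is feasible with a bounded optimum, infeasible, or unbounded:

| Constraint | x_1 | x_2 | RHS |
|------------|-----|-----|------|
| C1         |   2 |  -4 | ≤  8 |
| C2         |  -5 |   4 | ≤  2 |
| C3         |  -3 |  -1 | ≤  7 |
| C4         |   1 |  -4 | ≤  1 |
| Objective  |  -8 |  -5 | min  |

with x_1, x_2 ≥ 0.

Unbounded (objective can decrease without bound)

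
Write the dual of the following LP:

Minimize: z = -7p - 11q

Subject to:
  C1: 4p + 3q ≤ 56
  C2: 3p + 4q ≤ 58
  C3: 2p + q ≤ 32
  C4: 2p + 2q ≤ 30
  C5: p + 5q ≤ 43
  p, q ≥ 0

Primal min cᵀx s.t. Ax ≤ b, x ≥ 0  →  Dual max −bᵀy s.t. Aᵀy ≥ −c, y ≥ 0.

Maximize: z = -56y1 - 58y2 - 32y3 - 30y4 - 43y5

Subject to:
  4y1 + 3y2 + 2y3 + 2y4 + y5 ≥ 7
  3y1 + 4y2 + y3 + 2y4 + 5y5 ≥ 11
  y1, y2, y3, y4, y5 ≥ 0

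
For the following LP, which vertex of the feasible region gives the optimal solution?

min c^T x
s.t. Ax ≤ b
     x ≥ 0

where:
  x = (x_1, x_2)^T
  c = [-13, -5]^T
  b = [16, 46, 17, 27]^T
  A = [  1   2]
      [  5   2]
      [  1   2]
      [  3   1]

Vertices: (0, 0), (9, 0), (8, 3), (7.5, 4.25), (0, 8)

Evaluate the objective at each vertex of the feasible region:
  z(0, 0) = 0
  z(9, 0) = -117
  z(8, 3) = -119  ←
  z(7.5, 4.25) = -118.8
  z(0, 8) = -40
The minimum is at x_1 = 8, x_2 = 3.

(8, 3)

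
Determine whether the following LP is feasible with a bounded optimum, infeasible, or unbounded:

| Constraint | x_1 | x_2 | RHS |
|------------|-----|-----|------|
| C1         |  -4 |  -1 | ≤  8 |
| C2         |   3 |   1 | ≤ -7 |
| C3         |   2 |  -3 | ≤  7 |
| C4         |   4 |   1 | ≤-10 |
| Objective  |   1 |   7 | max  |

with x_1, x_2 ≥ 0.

Infeasible (no feasible solution exists)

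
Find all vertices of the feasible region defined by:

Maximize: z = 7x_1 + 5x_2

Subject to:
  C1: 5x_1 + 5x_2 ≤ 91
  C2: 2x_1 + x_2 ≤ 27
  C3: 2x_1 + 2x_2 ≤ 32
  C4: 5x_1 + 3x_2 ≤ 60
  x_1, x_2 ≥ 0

(0, 0), (12, 0), (6, 10), (0, 16)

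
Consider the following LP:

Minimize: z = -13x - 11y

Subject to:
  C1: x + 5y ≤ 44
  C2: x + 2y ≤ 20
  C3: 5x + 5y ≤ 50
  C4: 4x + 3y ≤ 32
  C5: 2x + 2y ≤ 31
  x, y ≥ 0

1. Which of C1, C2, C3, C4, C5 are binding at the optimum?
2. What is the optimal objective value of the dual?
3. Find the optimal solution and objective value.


1. C3, C4
2. -114
3. x = 2, y = 8, z = -114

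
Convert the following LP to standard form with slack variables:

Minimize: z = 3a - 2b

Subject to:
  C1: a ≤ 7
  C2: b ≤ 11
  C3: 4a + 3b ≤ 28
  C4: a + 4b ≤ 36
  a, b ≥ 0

min z = 3a - 2b

s.t.
  a + s1 = 7
  b + s2 = 11
  4a + 3b + s3 = 28
  a + 4b + s4 = 36
  a, b, s1, s2, s3, s4 ≥ 0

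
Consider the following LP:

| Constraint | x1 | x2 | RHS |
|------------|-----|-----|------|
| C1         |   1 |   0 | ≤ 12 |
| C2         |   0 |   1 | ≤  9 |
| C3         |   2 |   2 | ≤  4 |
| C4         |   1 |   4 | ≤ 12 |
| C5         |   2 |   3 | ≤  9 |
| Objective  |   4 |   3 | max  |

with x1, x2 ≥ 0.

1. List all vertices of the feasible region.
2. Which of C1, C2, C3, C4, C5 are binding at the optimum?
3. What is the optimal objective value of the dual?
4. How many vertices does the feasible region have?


1. (0, 0), (2, 0), (0, 2)
2. C3
3. 8
4. 3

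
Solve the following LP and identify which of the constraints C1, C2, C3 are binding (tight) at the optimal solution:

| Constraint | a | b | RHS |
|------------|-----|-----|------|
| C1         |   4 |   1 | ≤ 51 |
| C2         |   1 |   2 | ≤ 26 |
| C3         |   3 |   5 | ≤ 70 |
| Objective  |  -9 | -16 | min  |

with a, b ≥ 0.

At a = 10, b = 8, compute slack b - a·x for each constraint:
  C1: 51 − 48 = 3  (slack)
  C2: 26 − 26 = 0  (binding)
  C3: 70 − 70 = 0  (binding)

Optimal: a = 10, b = 8
Binding: C2, C3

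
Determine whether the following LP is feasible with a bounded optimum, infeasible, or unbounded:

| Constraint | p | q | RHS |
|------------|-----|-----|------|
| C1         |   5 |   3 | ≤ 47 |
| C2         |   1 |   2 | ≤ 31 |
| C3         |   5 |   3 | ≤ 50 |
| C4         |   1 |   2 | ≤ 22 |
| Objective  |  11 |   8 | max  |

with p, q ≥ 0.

Feasible with a bounded optimal solution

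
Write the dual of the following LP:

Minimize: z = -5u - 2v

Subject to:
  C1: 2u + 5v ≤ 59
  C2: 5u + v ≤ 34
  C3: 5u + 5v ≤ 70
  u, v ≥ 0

Primal min cᵀx s.t. Ax ≤ b, x ≥ 0  →  Dual max −bᵀy s.t. Aᵀy ≥ −c, y ≥ 0.

Maximize: z = -59y1 - 34y2 - 70y3

Subject to:
  2y1 + 5y2 + 5y3 ≥ 5
  5y1 + y2 + 5y3 ≥ 2
  y1, y2, y3 ≥ 0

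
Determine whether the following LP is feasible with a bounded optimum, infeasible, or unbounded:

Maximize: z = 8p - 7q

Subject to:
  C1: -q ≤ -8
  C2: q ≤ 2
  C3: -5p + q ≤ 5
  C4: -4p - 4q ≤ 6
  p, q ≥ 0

Infeasible (no feasible solution exists)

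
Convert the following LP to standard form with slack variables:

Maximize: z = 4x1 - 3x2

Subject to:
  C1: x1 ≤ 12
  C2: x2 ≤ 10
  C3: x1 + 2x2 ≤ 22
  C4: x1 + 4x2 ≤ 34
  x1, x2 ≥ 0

max z = 4x1 - 3x2

s.t.
  x1 + s1 = 12
  x2 + s2 = 10
  x1 + 2x2 + s3 = 22
  x1 + 4x2 + s4 = 34
  x1, x2, s1, s2, s3, s4 ≥ 0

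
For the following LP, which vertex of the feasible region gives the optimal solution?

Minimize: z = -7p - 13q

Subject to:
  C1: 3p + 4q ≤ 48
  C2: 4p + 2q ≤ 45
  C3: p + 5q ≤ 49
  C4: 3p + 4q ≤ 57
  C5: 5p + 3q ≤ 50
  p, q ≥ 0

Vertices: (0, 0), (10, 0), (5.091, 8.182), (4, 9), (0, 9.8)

Evaluate the objective at each vertex of the feasible region:
  z(0, 0) = 0
  z(10, 0) = -70
  z(5.091, 8.182) = -142
  z(4, 9) = -145  ←
  z(0, 9.8) = -127.4
The minimum is at p = 4, q = 9.

(4, 9)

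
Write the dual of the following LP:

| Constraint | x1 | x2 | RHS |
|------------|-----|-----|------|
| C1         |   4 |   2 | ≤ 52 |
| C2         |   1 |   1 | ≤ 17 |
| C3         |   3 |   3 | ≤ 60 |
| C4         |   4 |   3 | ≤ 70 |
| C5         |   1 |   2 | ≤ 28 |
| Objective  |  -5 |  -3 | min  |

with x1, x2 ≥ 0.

Primal min cᵀx s.t. Ax ≤ b, x ≥ 0  →  Dual max −bᵀy s.t. Aᵀy ≥ −c, y ≥ 0.

Maximize: z = -52y1 - 17y2 - 60y3 - 70y4 - 28y5

Subject to:
  4y1 + y2 + 3y3 + 4y4 + y5 ≥ 5
  2y1 + y2 + 3y3 + 3y4 + 2y5 ≥ 3
  y1, y2, y3, y4, y5 ≥ 0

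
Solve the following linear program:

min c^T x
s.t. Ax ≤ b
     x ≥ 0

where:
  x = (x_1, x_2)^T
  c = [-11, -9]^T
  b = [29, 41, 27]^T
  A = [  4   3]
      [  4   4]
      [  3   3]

Evaluate the objective at each vertex of the feasible region:
  z(0, 0) = 0
  z(7.25, 0) = -79.75
  z(2, 7) = -85  ←
  z(0, 9) = -81
The minimum is at x_1 = 2, x_2 = 7.

x_1 = 2, x_2 = 7, z = -85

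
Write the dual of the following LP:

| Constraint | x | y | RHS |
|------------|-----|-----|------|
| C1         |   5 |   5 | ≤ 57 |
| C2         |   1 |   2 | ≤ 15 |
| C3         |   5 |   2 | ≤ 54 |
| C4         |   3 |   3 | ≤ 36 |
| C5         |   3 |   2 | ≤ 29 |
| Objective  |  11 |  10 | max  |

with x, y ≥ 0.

Primal max cᵀx s.t. Ax ≤ b, x ≥ 0  →  Dual min bᵀy s.t. Aᵀy ≥ c, y ≥ 0.

Minimize: z = 57y1 + 15y2 + 54y3 + 36y4 + 29y5

Subject to:
  5y1 + y2 + 5y3 + 3y4 + 3y5 ≥ 11
  5y1 + 2y2 + 2y3 + 3y4 + 2y5 ≥ 10
  y1, y2, y3, y4, y5 ≥ 0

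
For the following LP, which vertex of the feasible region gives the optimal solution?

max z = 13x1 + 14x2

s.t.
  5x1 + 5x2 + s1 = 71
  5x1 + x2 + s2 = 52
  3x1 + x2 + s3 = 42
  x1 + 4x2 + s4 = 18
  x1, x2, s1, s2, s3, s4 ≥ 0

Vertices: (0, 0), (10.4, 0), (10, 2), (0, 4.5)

Evaluate the objective at each vertex of the feasible region:
  z(0, 0) = 0
  z(10.4, 0) = 135.2
  z(10, 2) = 158  ←
  z(0, 4.5) = 63
The maximum is at x1 = 10, x2 = 2.

(10, 2)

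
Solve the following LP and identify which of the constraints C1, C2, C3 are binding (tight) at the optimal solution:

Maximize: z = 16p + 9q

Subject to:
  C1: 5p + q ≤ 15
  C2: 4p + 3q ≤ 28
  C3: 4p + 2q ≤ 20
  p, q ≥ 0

At p = 1, q = 8, compute slack b - a·x for each constraint:
  C1: 15 − 13 = 2  (slack)
  C2: 28 − 28 = 0  (binding)
  C3: 20 − 20 = 0  (binding)

Optimal: p = 1, q = 8
Binding: C2, C3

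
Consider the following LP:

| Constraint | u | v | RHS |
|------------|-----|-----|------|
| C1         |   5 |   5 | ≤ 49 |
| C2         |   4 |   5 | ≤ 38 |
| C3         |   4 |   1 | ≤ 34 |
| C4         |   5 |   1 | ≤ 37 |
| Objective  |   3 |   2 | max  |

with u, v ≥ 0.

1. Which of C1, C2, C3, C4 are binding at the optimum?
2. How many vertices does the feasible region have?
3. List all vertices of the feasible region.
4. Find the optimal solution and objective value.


1. C2, C4
2. 4
3. (0, 0), (7.4, 0), (7, 2), (0, 7.6)
4. u = 7, v = 2, z = 25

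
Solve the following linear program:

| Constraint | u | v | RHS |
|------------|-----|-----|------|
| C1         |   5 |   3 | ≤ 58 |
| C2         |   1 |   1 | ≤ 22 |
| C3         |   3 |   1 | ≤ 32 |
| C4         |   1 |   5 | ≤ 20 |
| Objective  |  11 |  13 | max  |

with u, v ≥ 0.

Evaluate the objective at each vertex of the feasible region:
  z(0, 0) = 0
  z(10.67, 0) = 117.3
  z(10, 2) = 136  ←
  z(0, 4) = 52
The maximum is at u = 10, v = 2.

u = 10, v = 2, z = 136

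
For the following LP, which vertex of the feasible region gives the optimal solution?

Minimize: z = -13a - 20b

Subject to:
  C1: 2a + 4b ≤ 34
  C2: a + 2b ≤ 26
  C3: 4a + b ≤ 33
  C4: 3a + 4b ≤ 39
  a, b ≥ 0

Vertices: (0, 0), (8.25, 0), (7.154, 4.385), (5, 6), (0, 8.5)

Evaluate the objective at each vertex of the feasible region:
  z(0, 0) = 0
  z(8.25, 0) = -107.2
  z(7.154, 4.385) = -180.7
  z(5, 6) = -185  ←
  z(0, 8.5) = -170
The minimum is at a = 5, b = 6.

(5, 6)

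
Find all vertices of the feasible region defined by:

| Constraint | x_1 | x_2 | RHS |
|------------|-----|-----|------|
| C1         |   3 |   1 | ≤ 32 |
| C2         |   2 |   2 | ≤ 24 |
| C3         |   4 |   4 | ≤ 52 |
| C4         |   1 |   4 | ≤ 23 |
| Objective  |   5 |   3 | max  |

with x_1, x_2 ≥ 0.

(0, 0), (10.67, 0), (10, 2), (8.333, 3.667), (0, 5.75)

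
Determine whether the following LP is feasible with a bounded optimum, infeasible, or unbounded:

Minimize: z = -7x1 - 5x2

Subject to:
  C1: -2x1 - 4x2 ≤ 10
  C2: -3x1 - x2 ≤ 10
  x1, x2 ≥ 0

Unbounded (objective can decrease without bound)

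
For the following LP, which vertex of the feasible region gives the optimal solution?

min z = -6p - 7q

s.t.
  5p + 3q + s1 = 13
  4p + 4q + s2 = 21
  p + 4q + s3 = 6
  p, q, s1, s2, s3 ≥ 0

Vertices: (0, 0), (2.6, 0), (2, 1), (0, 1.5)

Evaluate the objective at each vertex of the feasible region:
  z(0, 0) = 0
  z(2.6, 0) = -15.6
  z(2, 1) = -19  ←
  z(0, 1.5) = -10.5
The minimum is at p = 2, q = 1.

(2, 1)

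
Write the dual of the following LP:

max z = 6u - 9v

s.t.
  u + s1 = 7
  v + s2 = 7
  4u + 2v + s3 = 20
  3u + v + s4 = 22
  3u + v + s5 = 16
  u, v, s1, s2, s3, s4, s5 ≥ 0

Primal max cᵀx s.t. Ax ≤ b, x ≥ 0  →  Dual min bᵀy s.t. Aᵀy ≥ c, y ≥ 0.

Minimize: z = 7y1 + 7y2 + 20y3 + 22y4 + 16y5

Subject to:
  y1 + 4y3 + 3y4 + 3y5 ≥ 6
  y2 + 2y3 + y4 + y5 ≥ -9
  y1, y2, y3, y4, y5 ≥ 0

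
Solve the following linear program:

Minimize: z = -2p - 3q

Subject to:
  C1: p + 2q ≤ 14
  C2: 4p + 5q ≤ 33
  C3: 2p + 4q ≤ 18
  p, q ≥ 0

Evaluate the objective at each vertex of the feasible region:
  z(0, 0) = 0
  z(8.25, 0) = -16.5
  z(7, 1) = -17  ←
  z(0, 4.5) = -13.5
The minimum is at p = 7, q = 1.

p = 7, q = 1, z = -17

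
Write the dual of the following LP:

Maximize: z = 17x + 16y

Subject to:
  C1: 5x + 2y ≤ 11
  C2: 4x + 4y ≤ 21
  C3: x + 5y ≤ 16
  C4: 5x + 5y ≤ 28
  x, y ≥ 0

Primal max cᵀx s.t. Ax ≤ b, x ≥ 0  →  Dual min bᵀy s.t. Aᵀy ≥ c, y ≥ 0.

Minimize: z = 11y1 + 21y2 + 16y3 + 28y4

Subject to:
  5y1 + 4y2 + y3 + 5y4 ≥ 17
  2y1 + 4y2 + 5y3 + 5y4 ≥ 16
  y1, y2, y3, y4 ≥ 0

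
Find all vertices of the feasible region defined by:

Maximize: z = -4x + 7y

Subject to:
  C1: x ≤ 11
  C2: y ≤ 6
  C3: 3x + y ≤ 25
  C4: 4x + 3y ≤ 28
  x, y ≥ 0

(0, 0), (7, 0), (2.5, 6), (0, 6)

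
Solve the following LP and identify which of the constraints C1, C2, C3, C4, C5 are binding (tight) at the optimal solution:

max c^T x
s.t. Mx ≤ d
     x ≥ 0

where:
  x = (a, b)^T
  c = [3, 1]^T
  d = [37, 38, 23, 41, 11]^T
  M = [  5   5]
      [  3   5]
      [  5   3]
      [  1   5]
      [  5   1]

At a = 1, b = 6, compute slack b - a·x for each constraint:
  C1: 37 − 35 = 2  (slack)
  C2: 38 − 33 = 5  (slack)
  C3: 23 − 23 = 0  (binding)
  C4: 41 − 31 = 10  (slack)
  C5: 11 − 11 = 0  (binding)

Optimal: a = 1, b = 6
Binding: C3, C5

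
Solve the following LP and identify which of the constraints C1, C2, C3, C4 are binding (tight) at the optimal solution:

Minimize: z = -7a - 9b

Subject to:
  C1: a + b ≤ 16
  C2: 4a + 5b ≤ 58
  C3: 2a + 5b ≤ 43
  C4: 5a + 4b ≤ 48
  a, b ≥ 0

At a = 4, b = 7, compute slack b - a·x for each constraint:
  C1: 16 − 11 = 5  (slack)
  C2: 58 − 51 = 7  (slack)
  C3: 43 − 43 = 0  (binding)
  C4: 48 − 48 = 0  (binding)

Optimal: a = 4, b = 7
Binding: C3, C4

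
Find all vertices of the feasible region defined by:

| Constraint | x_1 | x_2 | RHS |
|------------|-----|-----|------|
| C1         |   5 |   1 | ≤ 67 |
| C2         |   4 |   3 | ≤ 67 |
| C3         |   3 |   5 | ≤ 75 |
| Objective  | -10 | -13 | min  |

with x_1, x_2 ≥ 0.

(0, 0), (13.4, 0), (12.18, 6.091), (10, 9), (0, 15)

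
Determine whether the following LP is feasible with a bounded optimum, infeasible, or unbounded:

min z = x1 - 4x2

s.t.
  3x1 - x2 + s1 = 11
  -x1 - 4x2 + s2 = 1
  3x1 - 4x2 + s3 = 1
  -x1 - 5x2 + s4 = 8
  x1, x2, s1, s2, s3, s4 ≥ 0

Unbounded (objective can decrease without bound)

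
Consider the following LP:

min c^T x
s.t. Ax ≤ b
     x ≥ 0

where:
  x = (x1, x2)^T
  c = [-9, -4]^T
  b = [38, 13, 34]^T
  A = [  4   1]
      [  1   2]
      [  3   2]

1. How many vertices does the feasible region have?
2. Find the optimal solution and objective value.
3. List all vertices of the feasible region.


1. 4
2. x1 = 9, x2 = 2, z = -89
3. (0, 0), (9.5, 0), (9, 2), (0, 6.5)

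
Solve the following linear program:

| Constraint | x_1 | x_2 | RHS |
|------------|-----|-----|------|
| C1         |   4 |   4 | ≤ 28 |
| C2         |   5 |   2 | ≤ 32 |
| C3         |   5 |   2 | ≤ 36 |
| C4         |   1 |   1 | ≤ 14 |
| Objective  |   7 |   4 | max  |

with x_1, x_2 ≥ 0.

Evaluate the objective at each vertex of the feasible region:
  z(0, 0) = 0
  z(6.4, 0) = 44.8
  z(6, 1) = 46  ←
  z(0, 7) = 28
The maximum is at x_1 = 6, x_2 = 1.

x_1 = 6, x_2 = 1, z = 46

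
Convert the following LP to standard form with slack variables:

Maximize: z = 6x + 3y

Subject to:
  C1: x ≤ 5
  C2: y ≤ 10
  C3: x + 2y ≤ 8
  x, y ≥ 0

max z = 6x + 3y

s.t.
  x + s1 = 5
  y + s2 = 10
  x + 2y + s3 = 8
  x, y, s1, s2, s3 ≥ 0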